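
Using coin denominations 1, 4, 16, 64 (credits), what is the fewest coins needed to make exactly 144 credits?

3

144 − 2×64→16 − 1×16→0
Total coins = 2 + 1 = 3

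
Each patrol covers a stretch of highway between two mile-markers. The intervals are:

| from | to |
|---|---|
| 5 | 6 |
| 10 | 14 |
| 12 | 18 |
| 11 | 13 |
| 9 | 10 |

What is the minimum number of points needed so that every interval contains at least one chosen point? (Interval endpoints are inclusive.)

3

Process intervals by earliest right end; each time one isn't hit yet, stab at its right endpoint.
Sorted: [5,6] [9,10] [11,13] [10,14] [12,18]
{[5,6]} hit by 6; {[9,10]} hit by 10; {[11,13],[10,14],[12,18]} hit by 13.
Points: 6, 10, 13 (3 total).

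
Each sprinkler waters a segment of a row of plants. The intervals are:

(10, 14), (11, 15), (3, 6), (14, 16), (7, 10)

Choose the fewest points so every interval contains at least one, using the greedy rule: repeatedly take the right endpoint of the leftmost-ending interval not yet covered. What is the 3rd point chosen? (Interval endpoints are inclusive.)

15

Process intervals by earliest right end; each time one isn't hit yet, stab at its right endpoint.
Sorted: [3,6] [7,10] [10,14] [11,15] [14,16]
{[3,6]} hit by 6; {[7,10],[10,14]} hit by 10; {[11,15],[14,16]} hit by 15.
Points: 6, 10, 15 (3 total).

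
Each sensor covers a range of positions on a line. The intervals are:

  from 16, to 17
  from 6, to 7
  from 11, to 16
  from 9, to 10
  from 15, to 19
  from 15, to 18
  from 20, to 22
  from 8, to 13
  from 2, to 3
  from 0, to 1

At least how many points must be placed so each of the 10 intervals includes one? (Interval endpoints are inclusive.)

Sorted: [0,1] [2,3] [6,7] [9,10] [8,13] [11,16] [16,17] [15,18] [15,19] [20,22]
{[0,1]} hit by 1; {[2,3]} hit by 3; {[6,7]} hit by 7; {[9,10],[8,13]} hit by 10; {[11,16],[16,17],[15,18],[15,19]} hit by 16; {[20,22]} hit by 22.
Points: 1, 3, 7, 10, 16, 22 (6 total).

6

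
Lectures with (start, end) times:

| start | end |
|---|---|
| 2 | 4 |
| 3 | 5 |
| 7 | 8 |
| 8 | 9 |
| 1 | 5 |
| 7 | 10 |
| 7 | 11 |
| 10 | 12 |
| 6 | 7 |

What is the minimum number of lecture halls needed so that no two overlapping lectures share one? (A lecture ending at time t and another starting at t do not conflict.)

3

Events (time:±→running): 1:+→1 2:+→2 3:+→3 … peak 3.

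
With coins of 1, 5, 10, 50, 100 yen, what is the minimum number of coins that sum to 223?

223 = 2×100 + 2×10 + 3×1
Total coins = 2 + 2 + 3 = 7

7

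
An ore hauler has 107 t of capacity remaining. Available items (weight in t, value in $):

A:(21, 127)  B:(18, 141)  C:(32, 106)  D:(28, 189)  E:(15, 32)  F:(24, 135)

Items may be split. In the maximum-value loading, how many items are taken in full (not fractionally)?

Sort by value per unit weight and fill in that order.
Order: B (141/18=7.83) > D (189/28=6.75) > A (127/21=6.05) > F (135/24=5.62) > C (106/32=3.31) > E (32/15=2.13)
Fill: take B (18 @ 141) → take D (28 @ 189) → take A (21 @ 127) → take F (24 @ 135) → take 16/32 of C → 53.00; 107/107 used.
4 item(s) taken whole; one partial (take 16/32 of C).

4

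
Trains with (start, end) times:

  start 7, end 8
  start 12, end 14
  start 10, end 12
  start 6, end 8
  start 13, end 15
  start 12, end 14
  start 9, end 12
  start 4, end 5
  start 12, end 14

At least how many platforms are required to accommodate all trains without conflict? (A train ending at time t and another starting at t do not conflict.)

4

starts: [4, 6, 7, 9, 10, 12, 12, 12, 13]
ends:   [5, 8, 8, 12, 12, 14, 14, 14, 15]
s4→1 e5→0 s6→1 s7→2 e8→1 e8→0 s9→1 s10→2 e12→1 e12→0 s12→1 s12→2 s12→3 s13→4  — peak 4.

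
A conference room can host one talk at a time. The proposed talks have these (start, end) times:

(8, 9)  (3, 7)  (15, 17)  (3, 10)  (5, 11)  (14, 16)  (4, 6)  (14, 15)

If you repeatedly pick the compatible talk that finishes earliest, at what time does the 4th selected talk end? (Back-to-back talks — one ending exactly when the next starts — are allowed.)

17

Order by finish time; keep every interval that doesn't clash with the previous kept one.
Sorted by end: (4,6)  (3,7)  (8,9)  (3,10)  (5,11)  (14,15)  (14,16)  (15,17)
take (4,6); take (8,9); take (14,15); take (15,17).
Selected: (4,6) (8,9) (14,15) (15,17)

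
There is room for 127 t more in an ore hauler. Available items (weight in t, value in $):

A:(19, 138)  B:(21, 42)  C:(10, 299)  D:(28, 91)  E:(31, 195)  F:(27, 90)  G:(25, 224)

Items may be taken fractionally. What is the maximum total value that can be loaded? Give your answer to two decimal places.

Order: C (299/10=29.90) > G (224/25=8.96) > A (138/19=7.26) > E (195/31=6.29) > F (90/27=3.33) > D (91/28=3.25) > B (42/21=2.00)
Fill: take C (10 @ 299) → take G (25 @ 224) → take A (19 @ 138) → take E (31 @ 195) → take F (27 @ 90) → take 15/28 of D → 48.75; 127/127 used.
Total value = 994.75

994.75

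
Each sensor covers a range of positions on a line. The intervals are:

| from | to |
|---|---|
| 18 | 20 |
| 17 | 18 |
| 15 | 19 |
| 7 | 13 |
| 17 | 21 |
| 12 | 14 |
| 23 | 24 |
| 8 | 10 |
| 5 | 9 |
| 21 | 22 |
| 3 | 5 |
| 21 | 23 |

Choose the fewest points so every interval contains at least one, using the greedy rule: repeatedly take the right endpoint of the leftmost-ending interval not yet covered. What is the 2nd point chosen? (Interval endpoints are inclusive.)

10

Process intervals by earliest right end; each time one isn't hit yet, stab at its right endpoint.
By right end: [3,5]  [5,9]  [8,10]  [7,13]  [12,14]  [17,18]  [15,19]  [18,20]  [17,21]  [21,22]  [21,23]  [23,24]
[3,5] uncovered → point at 5; [8,10] uncovered → point at 10; [12,14] uncovered → point at 14; [17,18] uncovered → point at 18; [21,22] uncovered → point at 22; [23,24] uncovered → point at 24.
Points: 5, 10, 14, 18, 22, 24 (6 total).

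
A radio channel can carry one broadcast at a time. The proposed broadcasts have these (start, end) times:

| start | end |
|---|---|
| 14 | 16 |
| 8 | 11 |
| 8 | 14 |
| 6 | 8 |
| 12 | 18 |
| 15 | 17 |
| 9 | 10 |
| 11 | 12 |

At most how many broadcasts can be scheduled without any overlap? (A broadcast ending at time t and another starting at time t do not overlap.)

Order by finish time; keep every interval that doesn't clash with the previous kept one.
By end time: (6,8), (9,10), (8,11), (11,12), (8,14), (14,16), (15,17), (12,18).
Pick (6,8); next start ≥ 8 → (9,10); next start ≥ 10 → (11,12); next start ≥ 12 → (14,16).
Selected 4 broadcasts.

4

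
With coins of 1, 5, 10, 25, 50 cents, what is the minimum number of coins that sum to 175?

Greedy: take as many of the largest coin as possible, then repeat with the remainder.
175 − 3×50→25 − 1×25→0
Total coins = 3 + 1 = 4

4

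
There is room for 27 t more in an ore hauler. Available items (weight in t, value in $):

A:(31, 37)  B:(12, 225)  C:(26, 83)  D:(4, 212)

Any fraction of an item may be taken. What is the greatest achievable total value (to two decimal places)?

Sort by value per unit weight and fill in that order.
Order: D (212/4=53.00) > B (225/12=18.75) > C (83/26=3.19) > A (37/31=1.19)
Fill: take D (4 @ 212) → take B (12 @ 225) → take 11/26 of C → 35.12; 27/27 used.
Total value = 472.12

472.12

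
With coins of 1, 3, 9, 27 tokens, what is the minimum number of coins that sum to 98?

Greedy: take as many of the largest coin as possible, then repeat with the remainder.
98 = 3×27 + 1×9 + 2×3 + 2×1
Total coins = 3 + 1 + 2 + 2 = 8

8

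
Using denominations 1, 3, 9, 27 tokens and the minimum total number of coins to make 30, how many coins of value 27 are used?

1

Greedy: take as many of the largest coin as possible, then repeat with the remainder.
30 − 1×27→3 − 1×3→0
Count of 27: 1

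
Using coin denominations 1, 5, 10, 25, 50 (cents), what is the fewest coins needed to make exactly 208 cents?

208 = 4×50 + 1×5 + 3×1
Total coins = 4 + 1 + 3 = 8

8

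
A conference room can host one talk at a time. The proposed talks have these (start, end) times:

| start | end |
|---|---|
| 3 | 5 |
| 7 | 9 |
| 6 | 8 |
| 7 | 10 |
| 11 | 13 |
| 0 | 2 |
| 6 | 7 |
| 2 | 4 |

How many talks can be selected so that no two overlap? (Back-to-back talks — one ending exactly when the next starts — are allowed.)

5

Sorted by end: (0,2)  (2,4)  (3,5)  (6,7)  (6,8)  (7,9)  (7,10)  (11,13)
take (0,2); take (2,4); take (6,7); take (7,9); skip (7,10); take (11,13).
Selected 5 talks.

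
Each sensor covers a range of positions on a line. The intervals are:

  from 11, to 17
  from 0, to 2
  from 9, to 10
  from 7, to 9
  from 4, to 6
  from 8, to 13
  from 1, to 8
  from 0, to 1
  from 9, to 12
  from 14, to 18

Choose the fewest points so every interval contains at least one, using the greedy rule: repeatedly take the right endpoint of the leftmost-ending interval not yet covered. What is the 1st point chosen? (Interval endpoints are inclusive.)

1

Sort by right endpoint; whenever an interval is uncovered, place a point at its right end.
By right end: [0,1]  [0,2]  [4,6]  [1,8]  [7,9]  [9,10]  [9,12]  [8,13]  [11,17]  [14,18]
[0,1] uncovered → point at 1; [4,6] uncovered → point at 6; [7,9] uncovered → point at 9; [11,17] uncovered → point at 17.
Points: 1, 6, 9, 17 (4 total).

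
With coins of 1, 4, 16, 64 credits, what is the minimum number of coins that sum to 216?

216 − 3×64→24 − 1×16→8 − 2×4→0
Total coins = 3 + 1 + 2 = 6

6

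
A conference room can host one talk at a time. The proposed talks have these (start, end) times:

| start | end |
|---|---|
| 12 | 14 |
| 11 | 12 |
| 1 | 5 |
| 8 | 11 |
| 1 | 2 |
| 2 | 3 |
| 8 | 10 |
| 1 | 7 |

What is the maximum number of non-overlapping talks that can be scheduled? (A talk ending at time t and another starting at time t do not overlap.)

5

Sort by end time and greedily take each interval whose start is ≥ the last chosen end.
By end time: (1,2), (2,3), (1,5), (1,7), (8,10), (8,11), (11,12), (12,14).
Pick (1,2); next start ≥ 2 → (2,3); next start ≥ 3 → (8,10); next start ≥ 10 → (11,12); next start ≥ 12 → (12,14).
Selected 5 talks.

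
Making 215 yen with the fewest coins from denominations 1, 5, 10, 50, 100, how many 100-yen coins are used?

2

215 = 2×100 + 1×10 + 1×5
Count of 100: 2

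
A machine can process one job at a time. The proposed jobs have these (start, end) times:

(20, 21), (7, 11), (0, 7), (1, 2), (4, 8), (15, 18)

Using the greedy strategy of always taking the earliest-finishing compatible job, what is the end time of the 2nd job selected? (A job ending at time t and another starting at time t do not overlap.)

Sorted by end: (1,2)  (0,7)  (4,8)  (7,11)  (15,18)  (20,21)
take (1,2); take (4,8); skip (7,11); take (15,18); take (20,21).
Selected: (1,2) (4,8) (15,18) (20,21)

8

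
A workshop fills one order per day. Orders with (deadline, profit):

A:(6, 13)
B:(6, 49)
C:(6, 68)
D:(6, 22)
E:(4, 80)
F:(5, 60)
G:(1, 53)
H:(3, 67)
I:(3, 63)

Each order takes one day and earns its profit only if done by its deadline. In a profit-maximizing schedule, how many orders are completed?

Sort by profit descending; place each in the latest free slot ≤ its deadline.
Profit order: E=80 C=68 H=67 I=63 F=60 G=53 B=49 D=22 A=13
Assign: E→slot 4, C→slot 6, H→slot 3, I→slot 2, F→slot 5, G→slot 1, B skipped, D skipped, A skipped.
Slots: [1:G] [2:I] [3:H] [4:E] [5:F] [6:C]
6 of 9 scheduled.

6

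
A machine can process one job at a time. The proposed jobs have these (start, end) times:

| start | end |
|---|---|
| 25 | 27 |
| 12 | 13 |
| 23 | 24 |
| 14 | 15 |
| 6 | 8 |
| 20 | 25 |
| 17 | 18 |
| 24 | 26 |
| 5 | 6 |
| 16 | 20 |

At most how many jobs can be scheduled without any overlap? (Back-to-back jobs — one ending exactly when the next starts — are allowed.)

Sort by end time and greedily take each interval whose start is ≥ the last chosen end.
Sorted by end: (5,6)  (6,8)  (12,13)  (14,15)  (17,18)  (16,20)  (23,24)  (20,25)  (24,26)  (25,27)
take (5,6); take (6,8); take (12,13); take (14,15); take (17,18); take (23,24); skip (20,25); take (24,26); skip (25,27).
Selected 7 jobs.

7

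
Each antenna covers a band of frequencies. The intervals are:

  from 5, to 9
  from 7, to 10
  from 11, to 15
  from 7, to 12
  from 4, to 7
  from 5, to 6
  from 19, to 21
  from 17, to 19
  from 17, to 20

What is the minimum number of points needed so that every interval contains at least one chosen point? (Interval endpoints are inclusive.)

4

Process intervals by earliest right end; each time one isn't hit yet, stab at its right endpoint.
Sorted: [5,6] [4,7] [5,9] [7,10] [7,12] [11,15] [17,19] [17,20] [19,21]
{[5,6],[4,7],[5,9]} hit by 6; {[7,10],[7,12]} hit by 10; {[11,15]} hit by 15; {[17,19],[17,20],[19,21]} hit by 19.
Points: 6, 10, 15, 19 (4 total).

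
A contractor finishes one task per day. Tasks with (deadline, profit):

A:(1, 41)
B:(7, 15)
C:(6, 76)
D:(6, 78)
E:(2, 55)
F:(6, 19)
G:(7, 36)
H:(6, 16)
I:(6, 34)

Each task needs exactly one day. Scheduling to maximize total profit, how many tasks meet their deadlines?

By profit: D(d6,78), C(d6,76), E(d2,55), A(d1,41), G(d7,36), I(d6,34), F(d6,19), H(d6,16), B(d7,15)
D→slot 6; C→slot 5; E→slot 2; A→slot 1; G→slot 7; I→slot 4; F→slot 3; H skipped; B skipped.
7 of 9 scheduled.

7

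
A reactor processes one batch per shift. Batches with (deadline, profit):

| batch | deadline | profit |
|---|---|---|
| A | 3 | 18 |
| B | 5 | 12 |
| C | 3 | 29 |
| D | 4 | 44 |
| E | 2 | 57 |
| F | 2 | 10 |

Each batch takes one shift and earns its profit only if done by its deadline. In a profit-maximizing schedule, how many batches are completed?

Sort by profit descending; place each in the latest free slot ≤ its deadline.
Profit order: E=57 D=44 C=29 A=18 B=12 F=10
Assign: E→slot 2, D→slot 4, C→slot 3, A→slot 1, B→slot 5, F skipped.
Slots: [1:A] [2:E] [3:C] [4:D] [5:B]
5 of 6 scheduled.

5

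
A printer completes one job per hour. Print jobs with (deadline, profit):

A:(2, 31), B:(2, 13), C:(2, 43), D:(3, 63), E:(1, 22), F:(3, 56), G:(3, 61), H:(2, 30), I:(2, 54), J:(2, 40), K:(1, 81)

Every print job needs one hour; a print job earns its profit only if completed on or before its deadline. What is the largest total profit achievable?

Take jobs in profit order; each goes to the latest open slot no later than its deadline.
Profit order: K=81 D=63 G=61 F=56 I=54 C=43 J=40 A=31 H=30 E=22 B=13
Assign: K→slot 1, D→slot 3, G→slot 2, F skipped, I skipped, C skipped, J skipped, A skipped, H skipped, E skipped, B skipped.
Slots: [1:K] [2:G] [3:D]
Profit = 81 + 61 + 63 = 205

205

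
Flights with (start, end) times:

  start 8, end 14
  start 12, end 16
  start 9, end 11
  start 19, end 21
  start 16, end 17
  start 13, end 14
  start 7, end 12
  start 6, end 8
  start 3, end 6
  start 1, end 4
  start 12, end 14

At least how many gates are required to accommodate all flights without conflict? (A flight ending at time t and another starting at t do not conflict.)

4

The answer is the maximum number of intervals overlapping at any instant.
Events (time:±→running): 1:+→1 3:+→2 4:-→1 6:-→0 6:+→1 7:+→2 8:-→1 8:+→2 9:+→3 11:-→2 12:-→1 12:+→2 12:+→3 13:+→4 … peak 4.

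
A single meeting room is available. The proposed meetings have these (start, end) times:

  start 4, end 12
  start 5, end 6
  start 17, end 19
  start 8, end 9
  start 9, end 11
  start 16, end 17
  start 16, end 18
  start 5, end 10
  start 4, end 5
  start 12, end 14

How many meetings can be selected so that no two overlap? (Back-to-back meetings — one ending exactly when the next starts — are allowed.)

7

Sort by end time and greedily take each interval whose start is ≥ the last chosen end.
Sorted by end: (4,5)  (5,6)  (8,9)  (5,10)  (9,11)  (4,12)  (12,14)  (16,17)  (16,18)  (17,19)
take (4,5); take (5,6); take (8,9); take (9,11); take (12,14); take (16,17); skip (16,18); take (17,19).
Selected 7 meetings.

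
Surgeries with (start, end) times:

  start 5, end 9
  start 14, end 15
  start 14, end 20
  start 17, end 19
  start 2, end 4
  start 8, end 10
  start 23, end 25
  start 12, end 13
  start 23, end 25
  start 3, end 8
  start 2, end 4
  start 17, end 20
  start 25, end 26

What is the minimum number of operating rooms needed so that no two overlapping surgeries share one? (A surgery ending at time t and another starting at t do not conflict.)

starts: [2, 2, 3, 5, 8, 12, 14, 14, 17, 17, 23, 23, 25]
ends:   [4, 4, 8, 9, 10, 13, 15, 19, 20, 20, 25, 25, 26]
s2→1 s2→2 s3→3  — peak 3.

3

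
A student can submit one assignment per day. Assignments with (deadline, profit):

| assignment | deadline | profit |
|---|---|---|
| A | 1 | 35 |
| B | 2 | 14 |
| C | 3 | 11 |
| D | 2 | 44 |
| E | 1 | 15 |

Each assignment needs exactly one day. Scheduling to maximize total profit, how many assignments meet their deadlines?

3

Take jobs in profit order; each goes to the latest open slot no later than its deadline.
By profit: D(d2,44), A(d1,35), E(d1,15), B(d2,14), C(d3,11)
D→slot 2; A→slot 1; E skipped; B skipped; C→slot 3.
3 of 5 scheduled.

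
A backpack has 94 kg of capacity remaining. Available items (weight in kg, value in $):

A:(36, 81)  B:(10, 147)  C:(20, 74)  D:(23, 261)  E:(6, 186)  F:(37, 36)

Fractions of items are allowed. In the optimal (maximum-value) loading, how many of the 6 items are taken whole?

Sort by value per unit weight and fill in that order.
Ratios (sorted): E 31.00, B 14.70, D 11.35, C 3.70, A 2.25, F 0.97
take E (6 @ 186); take B (10 @ 147); take D (23 @ 261); take C (20 @ 74); take 35/36 of A → 78.75. Capacity used 94/94.
4 item(s) taken whole; one partial (take 35/36 of A).

4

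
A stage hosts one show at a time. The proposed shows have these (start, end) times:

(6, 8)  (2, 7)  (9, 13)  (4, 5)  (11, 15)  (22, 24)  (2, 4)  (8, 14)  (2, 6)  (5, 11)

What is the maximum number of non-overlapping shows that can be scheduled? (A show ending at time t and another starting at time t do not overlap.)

5

By end time: (2,4), (4,5), (2,6), (2,7), (6,8), (5,11), (9,13), (8,14), (11,15), (22,24).
Pick (2,4); next start ≥ 4 → (4,5); next start ≥ 5 → (6,8); next start ≥ 8 → (9,13); next start ≥ 13 → (22,24).
Selected 5 shows.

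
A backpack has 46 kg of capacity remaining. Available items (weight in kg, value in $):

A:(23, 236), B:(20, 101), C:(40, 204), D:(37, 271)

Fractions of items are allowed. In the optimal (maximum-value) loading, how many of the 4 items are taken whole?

1

Greedy by value/weight ratio, highest first.
Order: A (236/23=10.26) > D (271/37=7.32) > C (204/40=5.10) > B (101/20=5.05)
Fill: take A (23 @ 236) → take 23/37 of D → 168.46; 46/46 used.
1 item(s) taken whole; one partial (take 23/37 of D).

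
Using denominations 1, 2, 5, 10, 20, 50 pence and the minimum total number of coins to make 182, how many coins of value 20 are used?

1

182 = 3×50 + 1×20 + 1×10 + 1×2
Count of 20: 1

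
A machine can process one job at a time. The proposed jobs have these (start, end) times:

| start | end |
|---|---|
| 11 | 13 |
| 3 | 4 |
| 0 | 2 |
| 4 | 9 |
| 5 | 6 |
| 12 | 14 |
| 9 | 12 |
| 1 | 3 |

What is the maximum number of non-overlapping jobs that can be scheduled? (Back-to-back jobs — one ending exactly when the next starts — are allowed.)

Sort by end time and greedily take each interval whose start is ≥ the last chosen end.
Sorted by end: (0,2)  (1,3)  (3,4)  (5,6)  (4,9)  (9,12)  (11,13)  (12,14)
take (0,2); skip (1,3); take (3,4); take (5,6); take (9,12); take (12,14).
Selected 5 jobs.

5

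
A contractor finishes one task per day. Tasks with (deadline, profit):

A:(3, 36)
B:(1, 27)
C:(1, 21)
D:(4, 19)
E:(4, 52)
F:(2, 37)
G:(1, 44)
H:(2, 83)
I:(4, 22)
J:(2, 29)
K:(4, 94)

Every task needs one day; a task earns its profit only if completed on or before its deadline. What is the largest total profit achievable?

273

Profit order: K=94 H=83 E=52 G=44 F=37 A=36 J=29 B=27 I=22 C=21 D=19
Assign: K→slot 4, H→slot 2, E→slot 3, G→slot 1, F skipped, A skipped, J skipped, B skipped, I skipped, C skipped, D skipped.
Slots: [1:G] [2:H] [3:E] [4:K]
Profit = 44 + 83 + 52 + 94 = 273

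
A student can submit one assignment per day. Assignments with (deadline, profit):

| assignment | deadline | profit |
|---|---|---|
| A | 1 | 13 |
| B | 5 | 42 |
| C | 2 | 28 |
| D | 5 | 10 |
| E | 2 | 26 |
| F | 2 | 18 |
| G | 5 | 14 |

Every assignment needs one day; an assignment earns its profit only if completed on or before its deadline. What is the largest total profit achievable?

120

Sort by profit descending; place each in the latest free slot ≤ its deadline.
By profit: B(d5,42), C(d2,28), E(d2,26), F(d2,18), G(d5,14), A(d1,13), D(d5,10)
B→slot 5; C→slot 2; E→slot 1; F skipped; G→slot 4; A skipped; D→slot 3.
Profit = 26 + 28 + 10 + 14 + 42 = 120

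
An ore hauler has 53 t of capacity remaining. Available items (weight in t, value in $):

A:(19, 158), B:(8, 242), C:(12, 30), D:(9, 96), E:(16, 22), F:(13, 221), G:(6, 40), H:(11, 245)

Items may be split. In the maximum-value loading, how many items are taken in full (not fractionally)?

Greedy by value/weight ratio, highest first.
Order: B (242/8=30.25) > H (245/11=22.27) > F (221/13=17.00) > D (96/9=10.67) > A (158/19=8.32) > G (40/6=6.67) > C (30/12=2.50) > E (22/16=1.38)
Fill: take B (8 @ 242) → take H (11 @ 245) → take F (13 @ 221) → take D (9 @ 96) → take 12/19 of A → 99.79; 53/53 used.
4 item(s) taken whole; one partial (take 12/19 of A).

4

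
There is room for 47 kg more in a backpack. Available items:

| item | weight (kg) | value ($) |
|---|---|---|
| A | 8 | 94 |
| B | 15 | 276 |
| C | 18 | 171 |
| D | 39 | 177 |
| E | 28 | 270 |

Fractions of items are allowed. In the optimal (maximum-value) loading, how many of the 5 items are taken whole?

2

Ratios (sorted): B 18.40, A 11.75, E 9.64, C 9.50, D 4.54
take B (15 @ 276); take A (8 @ 94); take 24/28 of E → 231.43. Capacity used 47/47.
2 item(s) taken whole; one partial (take 24/28 of E).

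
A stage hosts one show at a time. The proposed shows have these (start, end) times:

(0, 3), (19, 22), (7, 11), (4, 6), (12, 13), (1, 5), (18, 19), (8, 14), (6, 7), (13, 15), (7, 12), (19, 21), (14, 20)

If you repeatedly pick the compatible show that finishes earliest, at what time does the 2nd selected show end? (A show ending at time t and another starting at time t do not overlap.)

Greedy by earliest finish: after sorting by end time, pick each interval compatible with the last pick.
By end time: (0,3), (1,5), (4,6), (6,7), (7,11), (7,12), (12,13), (8,14), (13,15), (18,19), (14,20), (19,21), (19,22).
Pick (0,3); next start ≥ 3 → (4,6); next start ≥ 6 → (6,7); next start ≥ 7 → (7,11); next start ≥ 11 → (12,13); next start ≥ 13 → (13,15); next start ≥ 15 → (18,19); next start ≥ 19 → (19,21).
Selected: (0,3) (4,6) (6,7) (7,11) (12,13) (13,15) (18,19) (19,21)

6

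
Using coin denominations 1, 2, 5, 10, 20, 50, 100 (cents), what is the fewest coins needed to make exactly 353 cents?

Use the largest denomination that fits, subtract, and repeat.
353 = 3×100 + 1×50 + 1×2 + 1×1
Total coins = 3 + 1 + 1 + 1 = 6

6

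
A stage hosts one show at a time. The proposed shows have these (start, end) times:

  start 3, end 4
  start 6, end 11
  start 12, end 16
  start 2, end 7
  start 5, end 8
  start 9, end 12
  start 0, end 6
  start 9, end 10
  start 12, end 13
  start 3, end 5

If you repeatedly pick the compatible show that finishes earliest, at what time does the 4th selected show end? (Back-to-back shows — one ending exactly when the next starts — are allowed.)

Greedy by earliest finish: after sorting by end time, pick each interval compatible with the last pick.
Sorted by end: (3,4)  (3,5)  (0,6)  (2,7)  (5,8)  (9,10)  (6,11)  (9,12)  (12,13)  (12,16)
take (3,4); take (5,8); take (9,10); skip (6,11); take (12,13).
Selected: (3,4) (5,8) (9,10) (12,13)

13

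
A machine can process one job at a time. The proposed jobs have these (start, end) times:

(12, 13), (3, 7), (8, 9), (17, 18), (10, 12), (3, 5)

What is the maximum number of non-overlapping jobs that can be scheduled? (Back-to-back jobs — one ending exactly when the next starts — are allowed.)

5

Sort by end time and greedily take each interval whose start is ≥ the last chosen end.
By end time: (3,5), (3,7), (8,9), (10,12), (12,13), (17,18).
Pick (3,5); next start ≥ 5 → (8,9); next start ≥ 9 → (10,12); next start ≥ 12 → (12,13); next start ≥ 13 → (17,18).
Selected 5 jobs.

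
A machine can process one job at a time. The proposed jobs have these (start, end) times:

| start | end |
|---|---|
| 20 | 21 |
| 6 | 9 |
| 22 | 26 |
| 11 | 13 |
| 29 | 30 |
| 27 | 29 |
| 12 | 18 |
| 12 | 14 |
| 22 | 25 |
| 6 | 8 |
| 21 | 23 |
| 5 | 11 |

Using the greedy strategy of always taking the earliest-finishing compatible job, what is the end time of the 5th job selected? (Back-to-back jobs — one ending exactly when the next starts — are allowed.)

29

Sorted by end: (6,8)  (6,9)  (5,11)  (11,13)  (12,14)  (12,18)  (20,21)  (21,23)  (22,25)  (22,26)  (27,29)  (29,30)
take (6,8); take (11,13); skip (12,14); take (20,21); take (21,23); skip (22,25); take (27,29); take (29,30).
Selected: (6,8) (11,13) (20,21) (21,23) (27,29) (29,30)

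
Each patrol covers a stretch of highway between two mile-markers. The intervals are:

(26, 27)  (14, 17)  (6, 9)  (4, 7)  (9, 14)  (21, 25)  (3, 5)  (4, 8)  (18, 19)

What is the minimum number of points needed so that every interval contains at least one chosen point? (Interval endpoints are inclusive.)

Process intervals by earliest right end; each time one isn't hit yet, stab at its right endpoint.
Sorted: [3,5] [4,7] [4,8] [6,9] [9,14] [14,17] [18,19] [21,25] [26,27]
{[3,5],[4,7],[4,8]} hit by 5; {[6,9],[9,14]} hit by 9; {[14,17]} hit by 17; {[18,19]} hit by 19; {[21,25]} hit by 25; {[26,27]} hit by 27.
Points: 5, 9, 17, 19, 25, 27 (6 total).

6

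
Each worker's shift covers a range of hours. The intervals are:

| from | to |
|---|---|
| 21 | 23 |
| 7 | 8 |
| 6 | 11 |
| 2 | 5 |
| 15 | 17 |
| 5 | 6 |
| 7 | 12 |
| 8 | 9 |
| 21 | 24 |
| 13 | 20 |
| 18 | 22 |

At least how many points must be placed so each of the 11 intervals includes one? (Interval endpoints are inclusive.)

Sorted: [2,5] [5,6] [7,8] [8,9] [6,11] [7,12] [15,17] [13,20] [18,22] [21,23] [21,24]
{[2,5],[5,6]} hit by 5; {[7,8],[8,9],[6,11],[7,12]} hit by 8; {[15,17],[13,20]} hit by 17; {[18,22],[21,23],[21,24]} hit by 22.
Points: 5, 8, 17, 22 (4 total).

4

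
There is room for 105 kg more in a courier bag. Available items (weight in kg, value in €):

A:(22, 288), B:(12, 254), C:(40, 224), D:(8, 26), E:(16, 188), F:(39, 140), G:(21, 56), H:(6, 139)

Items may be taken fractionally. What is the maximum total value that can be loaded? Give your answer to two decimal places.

1125.31

Order: H (139/6=23.17) > B (254/12=21.17) > A (288/22=13.09) > E (188/16=11.75) > C (224/40=5.60) > F (140/39=3.59) > D (26/8=3.25) > G (56/21=2.67)
Fill: take H (6 @ 139) → take B (12 @ 254) → take A (22 @ 288) → take E (16 @ 188) → take C (40 @ 224) → take 9/39 of F → 32.31; 105/105 used.
Total value = 1125.31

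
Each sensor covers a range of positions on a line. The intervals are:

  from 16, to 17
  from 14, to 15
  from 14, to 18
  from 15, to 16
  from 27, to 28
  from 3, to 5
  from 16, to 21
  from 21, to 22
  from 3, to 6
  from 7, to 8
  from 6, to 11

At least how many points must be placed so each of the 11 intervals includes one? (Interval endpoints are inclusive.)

Sorted: [3,5] [3,6] [7,8] [6,11] [14,15] [15,16] [16,17] [14,18] [16,21] [21,22] [27,28]
{[3,5],[3,6]} hit by 5; {[7,8],[6,11]} hit by 8; {[14,15],[15,16]} hit by 15; {[16,17],[14,18],[16,21]} hit by 17; {[21,22]} hit by 22; {[27,28]} hit by 28.
Points: 5, 8, 15, 17, 22, 28 (6 total).

6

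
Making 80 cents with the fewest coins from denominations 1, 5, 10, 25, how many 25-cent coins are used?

3

Use the largest denomination that fits, subtract, and repeat.
80 = 3×25 + 1×5
Count of 25: 3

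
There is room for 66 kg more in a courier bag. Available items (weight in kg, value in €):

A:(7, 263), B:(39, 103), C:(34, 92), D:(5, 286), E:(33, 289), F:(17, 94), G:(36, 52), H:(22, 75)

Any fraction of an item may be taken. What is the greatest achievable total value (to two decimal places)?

Greedy by value/weight ratio, highest first.
Ratios (sorted): D 57.20, A 37.57, E 8.76, F 5.53, H 3.41, C 2.71, B 2.64, G 1.44
take D (5 @ 286); take A (7 @ 263); take E (33 @ 289); take F (17 @ 94); take 4/22 of H → 13.64. Capacity used 66/66.
Total value = 945.64

945.64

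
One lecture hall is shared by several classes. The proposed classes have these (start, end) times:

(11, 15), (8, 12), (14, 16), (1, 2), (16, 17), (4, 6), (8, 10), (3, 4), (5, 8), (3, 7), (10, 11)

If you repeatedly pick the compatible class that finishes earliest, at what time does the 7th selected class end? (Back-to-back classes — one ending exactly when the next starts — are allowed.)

By end time: (1,2), (3,4), (4,6), (3,7), (5,8), (8,10), (10,11), (8,12), (11,15), (14,16), (16,17).
Pick (1,2); next start ≥ 2 → (3,4); next start ≥ 4 → (4,6); next start ≥ 6 → (8,10); next start ≥ 10 → (10,11); next start ≥ 11 → (11,15); next start ≥ 15 → (16,17).
Selected: (1,2) (3,4) (4,6) (8,10) (10,11) (11,15) (16,17)

17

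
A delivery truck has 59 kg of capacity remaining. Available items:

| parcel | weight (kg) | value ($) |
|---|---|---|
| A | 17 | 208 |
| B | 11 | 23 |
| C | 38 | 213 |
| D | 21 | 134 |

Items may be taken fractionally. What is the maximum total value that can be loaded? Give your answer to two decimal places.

Greedy by value/weight ratio, highest first.
Ratios (sorted): A 12.24, D 6.38, C 5.61, B 2.09
take A (17 @ 208); take D (21 @ 134); take 21/38 of C → 117.71. Capacity used 59/59.
Total value = 459.71

459.71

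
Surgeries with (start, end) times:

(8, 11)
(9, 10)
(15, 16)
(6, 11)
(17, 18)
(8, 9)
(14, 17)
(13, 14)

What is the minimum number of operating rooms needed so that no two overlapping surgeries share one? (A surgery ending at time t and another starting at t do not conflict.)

3

The answer is the maximum number of intervals overlapping at any instant.
starts: [6, 8, 8, 9, 13, 14, 15, 17]
ends:   [9, 10, 11, 11, 14, 16, 17, 18]
s6→1 s8→2 s8→3  — peak 3.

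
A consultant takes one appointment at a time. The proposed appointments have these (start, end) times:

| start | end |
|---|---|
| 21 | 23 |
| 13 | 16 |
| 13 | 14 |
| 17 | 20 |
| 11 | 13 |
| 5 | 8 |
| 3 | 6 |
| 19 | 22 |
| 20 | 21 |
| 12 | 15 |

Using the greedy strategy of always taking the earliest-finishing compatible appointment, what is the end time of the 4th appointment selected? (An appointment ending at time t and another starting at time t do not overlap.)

Greedy by earliest finish: after sorting by end time, pick each interval compatible with the last pick.
By end time: (3,6), (5,8), (11,13), (13,14), (12,15), (13,16), (17,20), (20,21), (19,22), (21,23).
Pick (3,6); next start ≥ 6 → (11,13); next start ≥ 13 → (13,14); next start ≥ 14 → (17,20); next start ≥ 20 → (20,21); next start ≥ 21 → (21,23).
Selected: (3,6) (11,13) (13,14) (17,20) (20,21) (21,23)

20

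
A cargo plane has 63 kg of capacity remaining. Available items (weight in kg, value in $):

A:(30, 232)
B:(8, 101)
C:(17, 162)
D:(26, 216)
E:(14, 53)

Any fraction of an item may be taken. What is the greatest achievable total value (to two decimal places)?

571.80

Ratios (sorted): B 12.62, C 9.53, D 8.31, A 7.73, E 3.79
take B (8 @ 101); take C (17 @ 162); take D (26 @ 216); take 12/30 of A → 92.80. Capacity used 63/63.
Total value = 571.80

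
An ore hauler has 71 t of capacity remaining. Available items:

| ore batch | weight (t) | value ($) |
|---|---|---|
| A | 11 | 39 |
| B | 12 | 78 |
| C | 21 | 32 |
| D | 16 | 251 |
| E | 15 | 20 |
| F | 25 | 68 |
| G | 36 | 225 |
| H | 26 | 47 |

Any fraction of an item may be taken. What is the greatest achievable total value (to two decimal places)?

Greedy by value/weight ratio, highest first.
Order: D (251/16=15.69) > B (78/12=6.50) > G (225/36=6.25) > A (39/11=3.55) > F (68/25=2.72) > H (47/26=1.81) > C (32/21=1.52) > E (20/15=1.33)
Fill: take D (16 @ 251) → take B (12 @ 78) → take G (36 @ 225) → take 7/11 of A → 24.82; 71/71 used.
Total value = 578.82

578.82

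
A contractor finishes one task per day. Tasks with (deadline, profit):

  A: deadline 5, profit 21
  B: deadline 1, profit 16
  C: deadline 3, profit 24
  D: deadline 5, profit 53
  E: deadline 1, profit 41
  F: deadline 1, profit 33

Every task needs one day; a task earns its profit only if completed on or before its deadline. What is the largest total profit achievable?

Sort by profit descending; place each in the latest free slot ≤ its deadline.
Profit order: D=53 E=41 F=33 C=24 A=21 B=16
Assign: D→slot 5, E→slot 1, F skipped, C→slot 3, A→slot 4, B skipped.
Slots: [1:E] [3:C] [4:A] [5:D]
Profit = 41 + 24 + 21 + 53 = 139

139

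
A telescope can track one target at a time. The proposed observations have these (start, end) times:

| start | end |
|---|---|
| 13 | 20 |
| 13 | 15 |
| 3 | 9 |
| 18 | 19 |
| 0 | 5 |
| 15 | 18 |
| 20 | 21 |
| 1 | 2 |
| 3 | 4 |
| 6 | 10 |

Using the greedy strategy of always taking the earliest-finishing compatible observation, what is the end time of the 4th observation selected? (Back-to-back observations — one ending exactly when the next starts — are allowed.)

Greedy by earliest finish: after sorting by end time, pick each interval compatible with the last pick.
Sorted by end: (1,2)  (3,4)  (0,5)  (3,9)  (6,10)  (13,15)  (15,18)  (18,19)  (13,20)  (20,21)
take (1,2); take (3,4); take (6,10); take (13,15); take (15,18); take (18,19); take (20,21).
Selected: (1,2) (3,4) (6,10) (13,15) (15,18) (18,19) (20,21)

15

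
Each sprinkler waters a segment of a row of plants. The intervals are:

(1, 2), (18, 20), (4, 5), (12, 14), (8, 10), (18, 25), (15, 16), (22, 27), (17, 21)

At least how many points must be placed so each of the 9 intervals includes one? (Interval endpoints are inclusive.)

7

Process intervals by earliest right end; each time one isn't hit yet, stab at its right endpoint.
Sorted: [1,2] [4,5] [8,10] [12,14] [15,16] [18,20] [17,21] [18,25] [22,27]
{[1,2]} hit by 2; {[4,5]} hit by 5; {[8,10]} hit by 10; {[12,14]} hit by 14; {[15,16]} hit by 16; {[18,20],[17,21],[18,25]} hit by 20; {[22,27]} hit by 27.
Points: 2, 5, 10, 14, 16, 20, 27 (7 total).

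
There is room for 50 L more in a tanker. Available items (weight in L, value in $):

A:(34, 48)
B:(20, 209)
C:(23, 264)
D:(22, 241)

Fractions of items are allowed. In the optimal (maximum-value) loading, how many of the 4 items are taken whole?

2

Greedy by value/weight ratio, highest first.
Order: C (264/23=11.48) > D (241/22=10.95) > B (209/20=10.45) > A (48/34=1.41)
Fill: take C (23 @ 264) → take D (22 @ 241) → take 5/20 of B → 52.25; 50/50 used.
2 item(s) taken whole; one partial (take 5/20 of B).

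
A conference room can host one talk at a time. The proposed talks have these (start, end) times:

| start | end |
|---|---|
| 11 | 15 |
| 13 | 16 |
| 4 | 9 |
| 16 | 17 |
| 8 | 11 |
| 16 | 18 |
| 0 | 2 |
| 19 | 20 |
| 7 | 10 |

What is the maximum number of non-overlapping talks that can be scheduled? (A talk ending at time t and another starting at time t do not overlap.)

Order by finish time; keep every interval that doesn't clash with the previous kept one.
Sorted by end: (0,2)  (4,9)  (7,10)  (8,11)  (11,15)  (13,16)  (16,17)  (16,18)  (19,20)
take (0,2); take (4,9); skip (7,10); take (11,15); take (16,17); take (19,20).
Selected 5 talks.

5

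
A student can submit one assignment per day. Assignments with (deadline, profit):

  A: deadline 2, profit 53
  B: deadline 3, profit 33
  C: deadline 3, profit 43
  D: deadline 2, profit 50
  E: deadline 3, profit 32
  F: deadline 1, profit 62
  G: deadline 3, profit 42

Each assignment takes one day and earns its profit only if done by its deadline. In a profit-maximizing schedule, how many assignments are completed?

3

Sort by profit descending; place each in the latest free slot ≤ its deadline.
Profit order: F=62 A=53 D=50 C=43 G=42 B=33 E=32
Assign: F→slot 1, A→slot 2, D skipped, C→slot 3, G skipped, B skipped, E skipped.
Slots: [1:F] [2:A] [3:C]
3 of 7 scheduled.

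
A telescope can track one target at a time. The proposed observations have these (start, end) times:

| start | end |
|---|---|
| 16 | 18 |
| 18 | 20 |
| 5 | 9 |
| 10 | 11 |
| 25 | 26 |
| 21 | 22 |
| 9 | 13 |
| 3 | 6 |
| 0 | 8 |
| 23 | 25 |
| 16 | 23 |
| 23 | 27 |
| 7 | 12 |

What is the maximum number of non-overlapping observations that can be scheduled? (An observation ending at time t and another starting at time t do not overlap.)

7

Sort by end time and greedily take each interval whose start is ≥ the last chosen end.
By end time: (3,6), (0,8), (5,9), (10,11), (7,12), (9,13), (16,18), (18,20), (21,22), (16,23), (23,25), (25,26), (23,27).
Pick (3,6); next start ≥ 6 → (10,11); next start ≥ 11 → (16,18); next start ≥ 18 → (18,20); next start ≥ 20 → (21,22); next start ≥ 22 → (23,25); next start ≥ 25 → (25,26).
Selected 7 observations.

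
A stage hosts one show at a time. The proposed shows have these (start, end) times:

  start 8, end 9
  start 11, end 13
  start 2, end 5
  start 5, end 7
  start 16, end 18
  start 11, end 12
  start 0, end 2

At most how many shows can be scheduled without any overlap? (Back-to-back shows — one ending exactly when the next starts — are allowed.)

6

Order by finish time; keep every interval that doesn't clash with the previous kept one.
By end time: (0,2), (2,5), (5,7), (8,9), (11,12), (11,13), (16,18).
Pick (0,2); next start ≥ 2 → (2,5); next start ≥ 5 → (5,7); next start ≥ 7 → (8,9); next start ≥ 9 → (11,12); next start ≥ 12 → (16,18).
Selected 6 shows.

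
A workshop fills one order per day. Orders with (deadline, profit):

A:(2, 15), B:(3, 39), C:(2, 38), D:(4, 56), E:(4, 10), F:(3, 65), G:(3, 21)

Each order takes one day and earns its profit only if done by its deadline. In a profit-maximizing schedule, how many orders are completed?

4

Take jobs in profit order; each goes to the latest open slot no later than its deadline.
By profit: F(d3,65), D(d4,56), B(d3,39), C(d2,38), G(d3,21), A(d2,15), E(d4,10)
F→slot 3; D→slot 4; B→slot 2; C→slot 1; G skipped; A skipped; E skipped.
4 of 7 scheduled.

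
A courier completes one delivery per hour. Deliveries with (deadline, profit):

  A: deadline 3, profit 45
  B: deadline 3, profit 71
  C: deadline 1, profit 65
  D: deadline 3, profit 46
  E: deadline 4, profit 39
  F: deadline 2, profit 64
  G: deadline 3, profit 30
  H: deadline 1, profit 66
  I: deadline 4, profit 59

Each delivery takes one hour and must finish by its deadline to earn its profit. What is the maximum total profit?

By profit: B(d3,71), H(d1,66), C(d1,65), F(d2,64), I(d4,59), D(d3,46), A(d3,45), E(d4,39), G(d3,30)
B→slot 3; H→slot 1; C skipped; F→slot 2; I→slot 4; D skipped; A skipped; E skipped; G skipped.
Profit = 66 + 64 + 71 + 59 = 260

260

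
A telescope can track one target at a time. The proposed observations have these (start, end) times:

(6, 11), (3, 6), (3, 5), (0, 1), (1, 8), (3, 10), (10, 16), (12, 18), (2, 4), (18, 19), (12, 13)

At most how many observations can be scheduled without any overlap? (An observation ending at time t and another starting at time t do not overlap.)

5

Sorted by end: (0,1)  (2,4)  (3,5)  (3,6)  (1,8)  (3,10)  (6,11)  (12,13)  (10,16)  (12,18)  (18,19)
take (0,1); take (2,4); skip (3,5); skip (3,10); take (6,11); take (12,13); skip (10,16); take (18,19).
Selected 5 observations.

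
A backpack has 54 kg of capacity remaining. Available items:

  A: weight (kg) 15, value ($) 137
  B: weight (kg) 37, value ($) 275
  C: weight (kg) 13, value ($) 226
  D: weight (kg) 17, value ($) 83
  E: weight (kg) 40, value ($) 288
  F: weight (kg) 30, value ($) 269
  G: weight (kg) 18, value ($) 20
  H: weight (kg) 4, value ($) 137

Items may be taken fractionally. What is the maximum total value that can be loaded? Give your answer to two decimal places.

697.27

Ratios (sorted): H 34.25, C 17.38, A 9.13, F 8.97, B 7.43, E 7.20, D 4.88, G 1.11
take H (4 @ 137); take C (13 @ 226); take A (15 @ 137); take 22/30 of F → 197.27. Capacity used 54/54.
Total value = 697.27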